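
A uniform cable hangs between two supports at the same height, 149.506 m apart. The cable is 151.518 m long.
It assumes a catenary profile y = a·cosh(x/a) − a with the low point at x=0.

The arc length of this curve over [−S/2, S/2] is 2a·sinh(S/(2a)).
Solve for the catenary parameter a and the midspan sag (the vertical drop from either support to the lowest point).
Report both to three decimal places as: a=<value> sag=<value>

seed: a₀ = √(S³/(24(L−S))) = √(149.506³/(24·2.012)) = 263.068182
iter 1: u=0.284158  f(a)=+8.139e-03  f'(a)=-1.542e-02  a ← 263.068182 − (+8.139e-03/-1.542e-02) = 263.595973
iter 2: u=0.283589  f(a)=+2.456e-05  f'(a)=-1.533e-02  a ← 263.595973 − (+2.456e-05/-1.533e-02) = 263.597575
iter 3: u=0.283588  f(a)=+2.251e-10  f'(a)=-1.533e-02  a ← 263.597575 − (+2.251e-10/-1.533e-02) = 263.597575
iter 4: u=0.283588  f(a)=+0.000e+00  f'(a)=-1.533e-02  a ← 263.597575 − (+0.000e+00/-1.533e-02) = 263.597575
converged: |Δa| < 1e-12 after 4 iterations
sag = a·(cosh(S/(2a)) − 1) = 263.597575·(cosh(0.283588) − 1) = 10.670738
T_max/T_min = cosh(S/(2a)) = 1.040481

a=263.598 sag=10.671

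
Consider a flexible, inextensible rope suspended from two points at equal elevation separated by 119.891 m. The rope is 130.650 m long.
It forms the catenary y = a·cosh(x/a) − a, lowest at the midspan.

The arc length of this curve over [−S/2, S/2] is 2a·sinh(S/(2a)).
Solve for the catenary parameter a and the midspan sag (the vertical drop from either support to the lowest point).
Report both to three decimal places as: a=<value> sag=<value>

a=82.771 sag=22.673

seed: a₀ = √(S³/(24(L−S))) = √(119.891³/(24·10.759)) = 81.693650
iter 1: u=0.733784  f(a)=+2.934e-01  f'(a)=-2.779e-01  a ← 81.693650 − (+2.934e-01/-2.779e-01) = 82.749571
iter 2: u=0.724421  f(a)=+5.785e-03  f'(a)=-2.670e-01  a ← 82.749571 − (+5.785e-03/-2.670e-01) = 82.771239
iter 3: u=0.724231  f(a)=+2.350e-06  f'(a)=-2.668e-01  a ← 82.771239 − (+2.350e-06/-2.668e-01) = 82.771248
iter 4: u=0.724231  f(a)=+3.979e-13  f'(a)=-2.668e-01  a ← 82.771248 − (+3.979e-13/-2.668e-01) = 82.771248
converged: |Δa| < 1e-12 after 4 iterations
sag = a·(cosh(S/(2a)) − 1) = 82.771248·(cosh(0.724231) − 1) = 22.672742
T_max/T_min = cosh(S/(2a)) = 1.273921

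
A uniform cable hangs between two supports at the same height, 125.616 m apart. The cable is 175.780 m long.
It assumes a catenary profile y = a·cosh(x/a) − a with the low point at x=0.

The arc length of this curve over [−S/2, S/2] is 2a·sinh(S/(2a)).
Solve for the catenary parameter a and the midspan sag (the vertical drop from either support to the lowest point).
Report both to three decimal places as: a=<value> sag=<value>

a=42.813 sag=54.950

seed: a₀ = √(S³/(24(L−S))) = √(125.616³/(24·50.164)) = 40.575674
iter 1: u=1.547923  f(a)=+6.364e+00  f'(a)=-3.118e+00  a ← 40.575674 − (+6.364e+00/-3.118e+00) = 42.616778
iter 2: u=1.473786  f(a)=+5.118e-01  f'(a)=-2.635e+00  a ← 42.616778 − (+5.118e-01/-2.635e+00) = 42.810986
iter 3: u=1.467100  f(a)=+3.948e-03  f'(a)=-2.595e+00  a ← 42.810986 − (+3.948e-03/-2.595e+00) = 42.812508
iter 4: u=1.467048  f(a)=+2.390e-07  f'(a)=-2.594e+00  a ← 42.812508 − (+2.390e-07/-2.594e+00) = 42.812508
iter 5: u=1.467048  f(a)=+0.000e+00  f'(a)=-2.594e+00  a ← 42.812508 − (+0.000e+00/-2.594e+00) = 42.812508
converged: |Δa| < 1e-12 after 5 iterations
sag = a·(cosh(S/(2a)) − 1) = 42.812508·(cosh(1.467048) − 1) = 54.950281
T_max/T_min = cosh(S/(2a)) = 2.283510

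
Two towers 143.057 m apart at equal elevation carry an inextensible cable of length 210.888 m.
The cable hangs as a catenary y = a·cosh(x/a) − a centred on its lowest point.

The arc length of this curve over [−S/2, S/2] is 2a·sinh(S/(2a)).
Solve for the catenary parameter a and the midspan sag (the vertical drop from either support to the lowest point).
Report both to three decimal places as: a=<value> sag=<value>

seed: a₀ = √(S³/(24(L−S))) = √(143.057³/(24·67.831)) = 42.407624
iter 1: u=1.686690  f(a)=+1.033e+01  f'(a)=-4.207e+00  a ← 42.407624 − (+1.033e+01/-4.207e+00) = 44.863000
iter 2: u=1.594376  f(a)=+9.650e-01  f'(a)=-3.454e+00  a ← 44.863000 − (+9.650e-01/-3.454e+00) = 45.142365
iter 3: u=1.584509  f(a)=+1.034e-02  f'(a)=-3.381e+00  a ← 45.142365 − (+1.034e-02/-3.381e+00) = 45.145424
iter 4: u=1.584402  f(a)=+1.215e-06  f'(a)=-3.380e+00  a ← 45.145424 − (+1.215e-06/-3.380e+00) = 45.145424
iter 5: u=1.584402  f(a)=-2.842e-14  f'(a)=-3.380e+00  a ← 45.145424 − (-2.842e-14/-3.380e+00) = 45.145424
converged: |Δa| < 1e-12 after 5 iterations
sag = a·(cosh(S/(2a)) − 1) = 45.145424·(cosh(1.584402) − 1) = 69.556565
T_max/T_min = cosh(S/(2a)) = 2.540722

a=45.145 sag=69.557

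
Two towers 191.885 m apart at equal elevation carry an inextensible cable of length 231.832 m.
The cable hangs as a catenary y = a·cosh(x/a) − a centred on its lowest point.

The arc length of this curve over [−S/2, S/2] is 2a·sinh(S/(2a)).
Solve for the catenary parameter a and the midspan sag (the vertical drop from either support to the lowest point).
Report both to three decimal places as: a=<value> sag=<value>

a=88.406 sag=57.375

seed: a₀ = √(S³/(24(L−S))) = √(191.885³/(24·39.947)) = 85.844769
iter 1: u=1.117628  f(a)=+2.570e+00  f'(a)=-1.052e+00  a ← 85.844769 − (+2.570e+00/-1.052e+00) = 88.287537
iter 2: u=1.086705  f(a)=+1.138e-01  f'(a)=-9.609e-01  a ← 88.287537 − (+1.138e-01/-9.609e-01) = 88.405959
iter 3: u=1.085249  f(a)=+2.459e-04  f'(a)=-9.568e-01  a ← 88.405959 − (+2.459e-04/-9.568e-01) = 88.406216
iter 4: u=1.085246  f(a)=+1.154e-09  f'(a)=-9.568e-01  a ← 88.406216 − (+1.154e-09/-9.568e-01) = 88.406216
iter 5: u=1.085246  f(a)=+0.000e+00  f'(a)=-9.568e-01  a ← 88.406216 − (+0.000e+00/-9.568e-01) = 88.406216
converged: |Δa| < 1e-12 after 5 iterations
sag = a·(cosh(S/(2a)) − 1) = 88.406216·(cosh(1.085246) − 1) = 57.375052
T_max/T_min = cosh(S/(2a)) = 1.648993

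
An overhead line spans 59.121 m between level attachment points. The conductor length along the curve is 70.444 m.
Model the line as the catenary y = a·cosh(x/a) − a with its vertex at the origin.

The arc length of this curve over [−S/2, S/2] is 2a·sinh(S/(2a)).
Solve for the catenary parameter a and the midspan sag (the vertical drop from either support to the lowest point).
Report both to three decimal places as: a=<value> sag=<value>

a=28.335 sag=16.870

seed: a₀ = √(S³/(24(L−S))) = √(59.121³/(24·11.323)) = 27.575683
iter 1: u=1.071977  f(a)=+6.687e-01  f'(a)=-9.196e-01  a ← 27.575683 − (+6.687e-01/-9.196e-01) = 28.302848
iter 2: u=1.044436  f(a)=+2.736e-02  f'(a)=-8.457e-01  a ← 28.302848 − (+2.736e-02/-8.457e-01) = 28.335203
iter 3: u=1.043243  f(a)=+5.015e-05  f'(a)=-8.426e-01  a ← 28.335203 − (+5.015e-05/-8.426e-01) = 28.335262
iter 4: u=1.043241  f(a)=+1.691e-10  f'(a)=-8.426e-01  a ← 28.335262 − (+1.691e-10/-8.426e-01) = 28.335262
iter 5: u=1.043241  f(a)=+0.000e+00  f'(a)=-8.426e-01  a ← 28.335262 − (+0.000e+00/-8.426e-01) = 28.335262
converged: |Δa| < 1e-12 after 5 iterations
sag = a·(cosh(S/(2a)) − 1) = 28.335262·(cosh(1.043241) − 1) = 16.869565
T_max/T_min = cosh(S/(2a)) = 1.595356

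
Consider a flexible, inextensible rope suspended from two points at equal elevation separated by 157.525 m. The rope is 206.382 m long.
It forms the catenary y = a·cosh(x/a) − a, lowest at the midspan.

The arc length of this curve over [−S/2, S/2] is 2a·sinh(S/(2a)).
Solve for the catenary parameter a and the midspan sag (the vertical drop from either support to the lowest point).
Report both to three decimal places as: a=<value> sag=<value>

a=60.252 sag=59.242

seed: a₀ = √(S³/(24(L−S))) = √(157.525³/(24·48.857)) = 57.737133
iter 1: u=1.364157  f(a)=+4.753e+00  f'(a)=-2.029e+00  a ← 57.737133 − (+4.753e+00/-2.029e+00) = 60.079500
iter 2: u=1.310971  f(a)=+3.045e-01  f'(a)=-1.777e+00  a ← 60.079500 − (+3.045e-01/-1.777e+00) = 60.250912
iter 3: u=1.307242  f(a)=+1.440e-03  f'(a)=-1.760e+00  a ← 60.250912 − (+1.440e-03/-1.760e+00) = 60.251730
iter 4: u=1.307224  f(a)=+3.251e-08  f'(a)=-1.760e+00  a ← 60.251730 − (+3.251e-08/-1.760e+00) = 60.251730
iter 5: u=1.307224  f(a)=-2.842e-14  f'(a)=-1.760e+00  a ← 60.251730 − (-2.842e-14/-1.760e+00) = 60.251730
converged: |Δa| < 1e-12 after 5 iterations
sag = a·(cosh(S/(2a)) − 1) = 60.251730·(cosh(1.307224) − 1) = 59.241590
T_max/T_min = cosh(S/(2a)) = 1.983235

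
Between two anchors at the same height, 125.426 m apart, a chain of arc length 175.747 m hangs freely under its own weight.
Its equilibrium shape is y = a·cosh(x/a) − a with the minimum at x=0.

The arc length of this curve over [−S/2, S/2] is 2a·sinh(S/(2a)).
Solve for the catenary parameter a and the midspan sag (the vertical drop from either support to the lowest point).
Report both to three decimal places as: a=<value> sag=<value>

seed: a₀ = √(S³/(24(L−S))) = √(125.426³/(24·50.321)) = 40.420446
iter 1: u=1.551517  f(a)=+6.416e+00  f'(a)=-3.143e+00  a ← 40.420446 − (+6.416e+00/-3.143e+00) = 42.461609
iter 2: u=1.476934  f(a)=+5.180e-01  f'(a)=-2.654e+00  a ← 42.461609 − (+5.180e-01/-2.654e+00) = 42.656762
iter 3: u=1.470177  f(a)=+4.032e-03  f'(a)=-2.613e+00  a ← 42.656762 − (+4.032e-03/-2.613e+00) = 42.658305
iter 4: u=1.470124  f(a)=+2.485e-07  f'(a)=-2.613e+00  a ← 42.658305 − (+2.485e-07/-2.613e+00) = 42.658305
iter 5: u=1.470124  f(a)=+2.842e-14  f'(a)=-2.613e+00  a ← 42.658305 − (+2.842e-14/-2.613e+00) = 42.658305
converged: |Δa| < 1e-12 after 5 iterations
sag = a·(cosh(S/(2a)) − 1) = 42.658305·(cosh(1.470124) − 1) = 55.022210
T_max/T_min = cosh(S/(2a)) = 2.289836

a=42.658 sag=55.022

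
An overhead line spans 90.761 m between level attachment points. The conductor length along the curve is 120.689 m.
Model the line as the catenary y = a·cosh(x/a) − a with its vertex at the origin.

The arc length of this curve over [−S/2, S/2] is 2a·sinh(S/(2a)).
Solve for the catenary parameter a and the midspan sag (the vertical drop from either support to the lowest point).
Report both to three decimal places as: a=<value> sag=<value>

a=33.751 sag=35.391

seed: a₀ = √(S³/(24(L−S))) = √(90.761³/(24·29.928)) = 32.262977
iter 1: u=1.406581  f(a)=+3.104e+00  f'(a)=-2.249e+00  a ← 32.262977 − (+3.104e+00/-2.249e+00) = 33.642989
iter 2: u=1.348884  f(a)=+2.103e-01  f'(a)=-1.954e+00  a ← 33.642989 − (+2.103e-01/-1.954e+00) = 33.750601
iter 3: u=1.344583  f(a)=+1.120e-03  f'(a)=-1.933e+00  a ← 33.750601 − (+1.120e-03/-1.933e+00) = 33.751180
iter 4: u=1.344560  f(a)=+3.214e-08  f'(a)=-1.933e+00  a ← 33.751180 − (+3.214e-08/-1.933e+00) = 33.751180
iter 5: u=1.344560  f(a)=-1.421e-14  f'(a)=-1.933e+00  a ← 33.751180 − (-1.421e-14/-1.933e+00) = 33.751180
converged: |Δa| < 1e-12 after 5 iterations
sag = a·(cosh(S/(2a)) − 1) = 33.751180·(cosh(1.344560) − 1) = 35.390709
T_max/T_min = cosh(S/(2a)) = 2.048577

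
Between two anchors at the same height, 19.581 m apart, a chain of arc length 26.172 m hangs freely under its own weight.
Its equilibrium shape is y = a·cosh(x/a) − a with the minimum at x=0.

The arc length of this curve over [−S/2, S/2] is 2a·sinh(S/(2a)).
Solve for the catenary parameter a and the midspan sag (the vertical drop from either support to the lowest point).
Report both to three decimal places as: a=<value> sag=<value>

a=7.213 sag=7.729

seed: a₀ = √(S³/(24(L−S))) = √(19.581³/(24·6.591)) = 6.889235
iter 1: u=1.421130  f(a)=+6.985e-01  f'(a)=-2.329e+00  a ← 6.889235 − (+6.985e-01/-2.329e+00) = 7.189168
iter 2: u=1.361841  f(a)=+4.820e-02  f'(a)=-2.017e+00  a ← 7.189168 − (+4.820e-02/-2.017e+00) = 7.213061
iter 3: u=1.357329  f(a)=+2.672e-04  f'(a)=-1.995e+00  a ← 7.213061 − (+2.672e-04/-1.995e+00) = 7.213195
iter 4: u=1.357304  f(a)=+8.312e-09  f'(a)=-1.995e+00  a ← 7.213195 − (+8.312e-09/-1.995e+00) = 7.213195
iter 5: u=1.357304  f(a)=-3.553e-15  f'(a)=-1.995e+00  a ← 7.213195 − (-3.553e-15/-1.995e+00) = 7.213195
converged: |Δa| < 1e-12 after 5 iterations
sag = a·(cosh(S/(2a)) − 1) = 7.213195·(cosh(1.357304) − 1) = 7.729147
T_max/T_min = cosh(S/(2a)) = 2.071529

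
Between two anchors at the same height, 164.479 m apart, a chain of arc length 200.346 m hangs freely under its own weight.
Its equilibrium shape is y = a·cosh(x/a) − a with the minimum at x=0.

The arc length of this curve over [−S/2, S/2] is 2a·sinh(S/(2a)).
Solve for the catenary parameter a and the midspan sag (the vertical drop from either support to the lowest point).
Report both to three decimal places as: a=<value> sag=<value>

seed: a₀ = √(S³/(24(L−S))) = √(164.479³/(24·35.867)) = 71.897293
iter 1: u=1.143847  f(a)=+2.421e+00  f'(a)=-1.135e+00  a ← 71.897293 − (+2.421e+00/-1.135e+00) = 74.031087
iter 2: u=1.110878  f(a)=+1.120e-01  f'(a)=-1.032e+00  a ← 74.031087 − (+1.120e-01/-1.032e+00) = 74.139590
iter 3: u=1.109252  f(a)=+2.651e-04  f'(a)=-1.027e+00  a ← 74.139590 − (+2.651e-04/-1.027e+00) = 74.139848
iter 4: u=1.109248  f(a)=+1.495e-09  f'(a)=-1.027e+00  a ← 74.139848 − (+1.495e-09/-1.027e+00) = 74.139848
iter 5: u=1.109248  f(a)=+2.842e-14  f'(a)=-1.027e+00  a ← 74.139848 − (+2.842e-14/-1.027e+00) = 74.139848
converged: |Δa| < 1e-12 after 5 iterations
sag = a·(cosh(S/(2a)) − 1) = 74.139848·(cosh(1.109248) − 1) = 50.484977
T_max/T_min = cosh(S/(2a)) = 1.680943

a=74.140 sag=50.485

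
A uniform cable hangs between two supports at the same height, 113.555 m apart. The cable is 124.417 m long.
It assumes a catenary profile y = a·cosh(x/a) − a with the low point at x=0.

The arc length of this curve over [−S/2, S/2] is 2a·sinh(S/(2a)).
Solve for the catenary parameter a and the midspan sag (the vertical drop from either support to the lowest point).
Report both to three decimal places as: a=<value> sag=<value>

a=75.998 sag=22.214

seed: a₀ = √(S³/(24(L−S))) = √(113.555³/(24·10.862)) = 74.946071
iter 1: u=0.757578  f(a)=+3.160e-01  f'(a)=-3.068e-01  a ← 74.946071 − (+3.160e-01/-3.068e-01) = 75.975890
iter 2: u=0.747309  f(a)=+6.631e-03  f'(a)=-2.941e-01  a ← 75.975890 − (+6.631e-03/-2.941e-01) = 75.998438
iter 3: u=0.747088  f(a)=+3.059e-06  f'(a)=-2.938e-01  a ← 75.998438 − (+3.059e-06/-2.938e-01) = 75.998448
iter 4: u=0.747088  f(a)=+6.395e-13  f'(a)=-2.938e-01  a ← 75.998448 − (+6.395e-13/-2.938e-01) = 75.998448
converged: |Δa| < 1e-12 after 4 iterations
sag = a·(cosh(S/(2a)) − 1) = 75.998448·(cosh(0.747088) − 1) = 22.213881
T_max/T_min = cosh(S/(2a)) = 1.292294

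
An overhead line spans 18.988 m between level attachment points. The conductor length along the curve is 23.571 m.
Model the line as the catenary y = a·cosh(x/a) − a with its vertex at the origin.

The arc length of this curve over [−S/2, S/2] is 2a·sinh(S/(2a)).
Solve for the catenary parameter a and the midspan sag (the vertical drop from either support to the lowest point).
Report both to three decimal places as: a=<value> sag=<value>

a=8.160 sag=6.175

seed: a₀ = √(S³/(24(L−S))) = √(18.988³/(24·4.583)) = 7.889297
iter 1: u=1.203403  f(a)=+3.435e-01  f'(a)=-1.339e+00  a ← 7.889297 − (+3.435e-01/-1.339e+00) = 8.145847
iter 2: u=1.165502  f(a)=+1.747e-02  f'(a)=-1.206e+00  a ← 8.145847 − (+1.747e-02/-1.206e+00) = 8.160331
iter 3: u=1.163433  f(a)=+5.053e-05  f'(a)=-1.199e+00  a ← 8.160331 − (+5.053e-05/-1.199e+00) = 8.160373
iter 4: u=1.163427  f(a)=+4.254e-10  f'(a)=-1.199e+00  a ← 8.160373 − (+4.254e-10/-1.199e+00) = 8.160373
iter 5: u=1.163427  f(a)=-3.553e-15  f'(a)=-1.199e+00  a ← 8.160373 − (-3.553e-15/-1.199e+00) = 8.160373
converged: |Δa| < 1e-12 after 5 iterations
sag = a·(cosh(S/(2a)) − 1) = 8.160373·(cosh(1.163427) − 1) = 6.174539
T_max/T_min = cosh(S/(2a)) = 1.756649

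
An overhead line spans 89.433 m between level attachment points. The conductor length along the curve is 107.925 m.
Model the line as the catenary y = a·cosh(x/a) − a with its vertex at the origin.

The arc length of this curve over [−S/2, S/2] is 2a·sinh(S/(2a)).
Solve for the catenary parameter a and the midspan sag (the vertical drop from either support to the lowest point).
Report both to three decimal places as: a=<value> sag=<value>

a=41.337 sag=26.639

seed: a₀ = √(S³/(24(L−S))) = √(89.433³/(24·18.492)) = 40.146634
iter 1: u=1.113829  f(a)=+1.182e+00  f'(a)=-1.041e+00  a ← 40.146634 − (+1.182e+00/-1.041e+00) = 41.281980
iter 2: u=1.083197  f(a)=+5.198e-02  f'(a)=-9.510e-01  a ← 41.281980 − (+5.198e-02/-9.510e-01) = 41.336635
iter 3: u=1.081764  f(a)=+1.108e-04  f'(a)=-9.469e-01  a ← 41.336635 − (+1.108e-04/-9.469e-01) = 41.336752
iter 4: u=1.081761  f(a)=+5.062e-10  f'(a)=-9.469e-01  a ← 41.336752 − (+5.062e-10/-9.469e-01) = 41.336752
iter 5: u=1.081761  f(a)=+0.000e+00  f'(a)=-9.469e-01  a ← 41.336752 − (+0.000e+00/-9.469e-01) = 41.336752
converged: |Δa| < 1e-12 after 5 iterations
sag = a·(cosh(S/(2a)) − 1) = 41.336752·(cosh(1.081761) − 1) = 26.638820
T_max/T_min = cosh(S/(2a)) = 1.644434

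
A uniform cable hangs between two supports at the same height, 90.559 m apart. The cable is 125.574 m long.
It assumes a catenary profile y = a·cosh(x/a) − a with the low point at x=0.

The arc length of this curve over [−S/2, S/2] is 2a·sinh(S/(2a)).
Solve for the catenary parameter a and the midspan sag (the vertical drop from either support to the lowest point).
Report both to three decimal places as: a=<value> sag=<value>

seed: a₀ = √(S³/(24(L−S))) = √(90.559³/(24·35.015)) = 29.727935
iter 1: u=1.523130  f(a)=+4.293e+00  f'(a)=-2.949e+00  a ← 29.727935 − (+4.293e+00/-2.949e+00) = 31.183561
iter 2: u=1.452031  f(a)=+3.355e-01  f'(a)=-2.505e+00  a ← 31.183561 − (+3.355e-01/-2.505e+00) = 31.317487
iter 3: u=1.445822  f(a)=+2.432e-03  f'(a)=-2.469e+00  a ← 31.317487 − (+2.432e-03/-2.469e+00) = 31.318472
iter 4: u=1.445776  f(a)=+1.299e-07  f'(a)=-2.469e+00  a ← 31.318472 − (+1.299e-07/-2.469e+00) = 31.318472
iter 5: u=1.445776  f(a)=+1.421e-14  f'(a)=-2.469e+00  a ← 31.318472 − (+1.421e-14/-2.469e+00) = 31.318472
converged: |Δa| < 1e-12 after 5 iterations
sag = a·(cosh(S/(2a)) − 1) = 31.318472·(cosh(1.445776) − 1) = 38.846007
T_max/T_min = cosh(S/(2a)) = 2.240354

a=31.318 sag=38.846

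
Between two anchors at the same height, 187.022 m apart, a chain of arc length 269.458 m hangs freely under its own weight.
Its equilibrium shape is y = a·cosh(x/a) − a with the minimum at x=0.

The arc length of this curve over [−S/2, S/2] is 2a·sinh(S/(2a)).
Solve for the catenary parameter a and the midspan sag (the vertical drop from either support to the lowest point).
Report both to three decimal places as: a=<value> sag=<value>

a=60.973 sag=86.911

seed: a₀ = √(S³/(24(L−S))) = √(187.022³/(24·82.436)) = 57.500943
iter 1: u=1.626252  f(a)=+1.161e+01  f'(a)=-3.701e+00  a ← 57.500943 − (+1.161e+01/-3.701e+00) = 60.638917
iter 2: u=1.542095  f(a)=+1.018e+00  f'(a)=-3.078e+00  a ← 60.638917 − (+1.018e+00/-3.078e+00) = 60.969809
iter 3: u=1.533726  f(a)=+9.495e-03  f'(a)=-3.021e+00  a ← 60.969809 − (+9.495e-03/-3.021e+00) = 60.972952
iter 4: u=1.533647  f(a)=+8.424e-07  f'(a)=-3.020e+00  a ← 60.972952 − (+8.424e-07/-3.020e+00) = 60.972953
iter 5: u=1.533647  f(a)=+5.684e-14  f'(a)=-3.020e+00  a ← 60.972953 − (+5.684e-14/-3.020e+00) = 60.972953
converged: |Δa| < 1e-12 after 5 iterations
sag = a·(cosh(S/(2a)) − 1) = 60.972953·(cosh(1.533647) − 1) = 86.910800
T_max/T_min = cosh(S/(2a)) = 2.425399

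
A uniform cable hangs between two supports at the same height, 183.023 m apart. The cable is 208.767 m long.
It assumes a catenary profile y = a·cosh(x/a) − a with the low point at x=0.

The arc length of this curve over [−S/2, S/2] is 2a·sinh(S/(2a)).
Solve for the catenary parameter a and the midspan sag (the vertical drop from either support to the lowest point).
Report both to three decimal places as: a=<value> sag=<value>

a=101.650 sag=44.051

seed: a₀ = √(S³/(24(L−S))) = √(183.023³/(24·25.744)) = 99.612736
iter 1: u=0.918673  f(a)=+1.108e+00  f'(a)=-5.618e-01  a ← 99.612736 − (+1.108e+00/-5.618e-01) = 101.585597
iter 2: u=0.900831  f(a)=+3.379e-02  f'(a)=-5.281e-01  a ← 101.585597 − (+3.379e-02/-5.281e-01) = 101.649578
iter 3: u=0.900264  f(a)=+3.358e-05  f'(a)=-5.270e-01  a ← 101.649578 − (+3.358e-05/-5.270e-01) = 101.649641
iter 4: u=0.900264  f(a)=+3.325e-11  f'(a)=-5.270e-01  a ← 101.649641 − (+3.325e-11/-5.270e-01) = 101.649641
converged: |Δa| < 1e-12 after 4 iterations
sag = a·(cosh(S/(2a)) − 1) = 101.649641·(cosh(0.900264) − 1) = 44.050615
T_max/T_min = cosh(S/(2a)) = 1.433357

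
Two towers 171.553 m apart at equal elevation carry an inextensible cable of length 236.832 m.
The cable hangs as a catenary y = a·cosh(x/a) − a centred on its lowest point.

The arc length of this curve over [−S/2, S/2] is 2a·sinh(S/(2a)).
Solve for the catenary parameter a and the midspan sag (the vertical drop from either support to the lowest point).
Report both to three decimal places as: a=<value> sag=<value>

a=59.761 sag=72.880

seed: a₀ = √(S³/(24(L−S))) = √(171.553³/(24·65.279)) = 56.768198
iter 1: u=1.510996  f(a)=+7.870e+00  f'(a)=-2.870e+00  a ← 56.768198 − (+7.870e+00/-2.870e+00) = 59.510797
iter 2: u=1.441360  f(a)=+6.063e-01  f'(a)=-2.443e+00  a ← 59.510797 − (+6.063e-01/-2.443e+00) = 59.758968
iter 3: u=1.435375  f(a)=+4.262e-03  f'(a)=-2.409e+00  a ← 59.758968 − (+4.262e-03/-2.409e+00) = 59.760737
iter 4: u=1.435332  f(a)=+2.139e-07  f'(a)=-2.409e+00  a ← 59.760737 − (+2.139e-07/-2.409e+00) = 59.760737
iter 5: u=1.435332  f(a)=-2.842e-14  f'(a)=-2.409e+00  a ← 59.760737 − (-2.842e-14/-2.409e+00) = 59.760737
converged: |Δa| < 1e-12 after 5 iterations
sag = a·(cosh(S/(2a)) − 1) = 59.760737·(cosh(1.435332) − 1) = 72.880489
T_max/T_min = cosh(S/(2a)) = 2.219538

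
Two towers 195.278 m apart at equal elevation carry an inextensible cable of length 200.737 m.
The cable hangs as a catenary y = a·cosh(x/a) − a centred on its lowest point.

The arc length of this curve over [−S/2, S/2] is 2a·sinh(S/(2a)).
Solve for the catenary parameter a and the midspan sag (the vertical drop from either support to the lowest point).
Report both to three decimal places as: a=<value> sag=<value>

a=239.400 sag=20.189

seed: a₀ = √(S³/(24(L−S))) = √(195.278³/(24·5.459)) = 238.406345
iter 1: u=0.409549  f(a)=+4.597e-02  f'(a)=-4.657e-02  a ← 238.406345 − (+4.597e-02/-4.657e-02) = 239.393390
iter 2: u=0.407860  f(a)=+2.870e-04  f'(a)=-4.599e-02  a ← 239.393390 − (+2.870e-04/-4.599e-02) = 239.399631
iter 3: u=0.407849  f(a)=+1.135e-08  f'(a)=-4.598e-02  a ← 239.399631 − (+1.135e-08/-4.598e-02) = 239.399631
iter 4: u=0.407849  f(a)=+0.000e+00  f'(a)=-4.598e-02  a ← 239.399631 − (+0.000e+00/-4.598e-02) = 239.399631
converged: |Δa| < 1e-12 after 4 iterations
sag = a·(cosh(S/(2a)) − 1) = 239.399631·(cosh(0.407849) − 1) = 20.188541
T_max/T_min = cosh(S/(2a)) = 1.084330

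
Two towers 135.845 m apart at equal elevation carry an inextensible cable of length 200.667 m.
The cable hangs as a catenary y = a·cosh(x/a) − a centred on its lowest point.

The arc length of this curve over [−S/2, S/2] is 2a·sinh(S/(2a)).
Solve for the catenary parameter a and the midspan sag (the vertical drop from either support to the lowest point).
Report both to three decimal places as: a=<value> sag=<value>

seed: a₀ = √(S³/(24(L−S))) = √(135.845³/(24·64.822)) = 40.141967
iter 1: u=1.692057  f(a)=+9.938e+00  f'(a)=-4.254e+00  a ← 40.141967 − (+9.938e+00/-4.254e+00) = 42.478067
iter 2: u=1.599002  f(a)=+9.336e-01  f'(a)=-3.489e+00  a ← 42.478067 − (+9.336e-01/-3.489e+00) = 42.745628
iter 3: u=1.588993  f(a)=+1.012e-02  f'(a)=-3.414e+00  a ← 42.745628 − (+1.012e-02/-3.414e+00) = 42.748593
iter 4: u=1.588883  f(a)=+1.219e-06  f'(a)=-3.413e+00  a ← 42.748593 − (+1.219e-06/-3.413e+00) = 42.748594
iter 5: u=1.588883  f(a)=+2.842e-14  f'(a)=-3.413e+00  a ← 42.748594 − (+2.842e-14/-3.413e+00) = 42.748594
converged: |Δa| < 1e-12 after 5 iterations
sag = a·(cosh(S/(2a)) − 1) = 42.748594·(cosh(1.588883) − 1) = 66.312185
T_max/T_min = cosh(S/(2a)) = 2.551213

a=42.749 sag=66.312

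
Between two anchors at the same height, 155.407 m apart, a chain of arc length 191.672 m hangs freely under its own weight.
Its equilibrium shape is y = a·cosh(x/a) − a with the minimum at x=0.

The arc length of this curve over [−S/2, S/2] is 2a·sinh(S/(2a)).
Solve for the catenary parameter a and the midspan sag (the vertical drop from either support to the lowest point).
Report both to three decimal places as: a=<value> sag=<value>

seed: a₀ = √(S³/(24(L−S))) = √(155.407³/(24·36.265)) = 65.668395
iter 1: u=1.183271  f(a)=+2.625e+00  f'(a)=-1.267e+00  a ← 65.668395 − (+2.625e+00/-1.267e+00) = 67.740176
iter 2: u=1.147081  f(a)=+1.294e-01  f'(a)=-1.145e+00  a ← 67.740176 − (+1.294e-01/-1.145e+00) = 67.853146
iter 3: u=1.145172  f(a)=+3.501e-04  f'(a)=-1.139e+00  a ← 67.853146 − (+3.501e-04/-1.139e+00) = 67.853454
iter 4: u=1.145166  f(a)=+2.580e-09  f'(a)=-1.139e+00  a ← 67.853454 − (+2.580e-09/-1.139e+00) = 67.853454
iter 5: u=1.145166  f(a)=+5.684e-14  f'(a)=-1.139e+00  a ← 67.853454 − (+5.684e-14/-1.139e+00) = 67.853454
converged: |Δa| < 1e-12 after 5 iterations
sag = a·(cosh(S/(2a)) − 1) = 67.853454·(cosh(1.145166) − 1) = 49.571544
T_max/T_min = cosh(S/(2a)) = 1.730568

a=67.853 sag=49.572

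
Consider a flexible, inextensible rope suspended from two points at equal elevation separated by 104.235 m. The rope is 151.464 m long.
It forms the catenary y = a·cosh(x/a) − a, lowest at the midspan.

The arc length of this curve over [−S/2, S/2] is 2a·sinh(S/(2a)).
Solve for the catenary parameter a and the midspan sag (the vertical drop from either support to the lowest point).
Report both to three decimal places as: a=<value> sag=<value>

a=33.566 sag=49.271

seed: a₀ = √(S³/(24(L−S))) = √(104.235³/(24·47.229)) = 31.608971
iter 1: u=1.648820  f(a)=+6.851e+00  f'(a)=-3.884e+00  a ← 31.608971 − (+6.851e+00/-3.884e+00) = 33.373130
iter 2: u=1.561661  f(a)=+6.154e-01  f'(a)=-3.215e+00  a ← 33.373130 − (+6.154e-01/-3.215e+00) = 33.564575
iter 3: u=1.552753  f(a)=+6.048e-03  f'(a)=-3.152e+00  a ← 33.564575 − (+6.048e-03/-3.152e+00) = 33.566494
iter 4: u=1.552664  f(a)=+5.968e-07  f'(a)=-3.151e+00  a ← 33.566494 − (+5.968e-07/-3.151e+00) = 33.566494
iter 5: u=1.552664  f(a)=-2.842e-14  f'(a)=-3.151e+00  a ← 33.566494 − (-2.842e-14/-3.151e+00) = 33.566494
converged: |Δa| < 1e-12 after 5 iterations
sag = a·(cosh(S/(2a)) − 1) = 33.566494·(cosh(1.552664) − 1) = 49.270969
T_max/T_min = cosh(S/(2a)) = 2.467862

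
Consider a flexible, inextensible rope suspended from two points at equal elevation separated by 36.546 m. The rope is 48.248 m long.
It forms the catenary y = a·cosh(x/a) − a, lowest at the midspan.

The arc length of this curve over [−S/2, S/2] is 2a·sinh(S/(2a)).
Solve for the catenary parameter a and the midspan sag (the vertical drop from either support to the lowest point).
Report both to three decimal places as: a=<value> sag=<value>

seed: a₀ = √(S³/(24(L−S))) = √(36.546³/(24·11.702)) = 13.183299
iter 1: u=1.386072  f(a)=+1.177e+00  f'(a)=-2.141e+00  a ← 13.183299 − (+1.177e+00/-2.141e+00) = 13.733103
iter 2: u=1.330581  f(a)=+7.763e-02  f'(a)=-1.867e+00  a ← 13.733103 − (+7.763e-02/-1.867e+00) = 13.774689
iter 3: u=1.326564  f(a)=+3.905e-04  f'(a)=-1.848e+00  a ← 13.774689 − (+3.905e-04/-1.848e+00) = 13.774900
iter 4: u=1.326543  f(a)=+9.990e-09  f'(a)=-1.848e+00  a ← 13.774900 − (+9.990e-09/-1.848e+00) = 13.774900
iter 5: u=1.326543  f(a)=-1.421e-14  f'(a)=-1.848e+00  a ← 13.774900 − (-1.421e-14/-1.848e+00) = 13.774900
converged: |Δa| < 1e-12 after 5 iterations
sag = a·(cosh(S/(2a)) − 1) = 13.774900·(cosh(1.326543) − 1) = 14.004863
T_max/T_min = cosh(S/(2a)) = 2.016694

a=13.775 sag=14.005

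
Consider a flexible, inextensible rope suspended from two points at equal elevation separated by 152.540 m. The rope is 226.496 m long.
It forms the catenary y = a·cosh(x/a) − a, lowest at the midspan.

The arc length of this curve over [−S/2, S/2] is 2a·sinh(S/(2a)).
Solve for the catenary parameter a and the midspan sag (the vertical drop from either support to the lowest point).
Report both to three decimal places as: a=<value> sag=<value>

a=47.664 sag=75.205

seed: a₀ = √(S³/(24(L−S))) = √(152.540³/(24·73.956)) = 44.718094
iter 1: u=1.705574  f(a)=+1.153e+01  f'(a)=-4.375e+00  a ← 44.718094 − (+1.153e+01/-4.375e+00) = 47.353931
iter 2: u=1.610637  f(a)=+1.098e+00  f'(a)=-3.578e+00  a ← 47.353931 − (+1.098e+00/-3.578e+00) = 47.660869
iter 3: u=1.600265  f(a)=+1.228e-02  f'(a)=-3.499e+00  a ← 47.660869 − (+1.228e-02/-3.499e+00) = 47.664378
iter 4: u=1.600147  f(a)=+1.572e-06  f'(a)=-3.498e+00  a ← 47.664378 − (+1.572e-06/-3.498e+00) = 47.664378
iter 5: u=1.600147  f(a)=+2.842e-14  f'(a)=-3.498e+00  a ← 47.664378 − (+2.842e-14/-3.498e+00) = 47.664378
converged: |Δa| < 1e-12 after 5 iterations
sag = a·(cosh(S/(2a)) − 1) = 47.664378·(cosh(1.600147) − 1) = 75.205482
T_max/T_min = cosh(S/(2a)) = 2.577813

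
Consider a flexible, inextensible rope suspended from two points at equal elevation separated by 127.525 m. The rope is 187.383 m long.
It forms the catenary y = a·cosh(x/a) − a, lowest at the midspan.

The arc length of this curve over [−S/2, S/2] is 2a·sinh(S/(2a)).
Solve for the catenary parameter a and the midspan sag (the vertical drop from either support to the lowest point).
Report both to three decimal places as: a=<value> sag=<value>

a=40.425 sag=61.615

seed: a₀ = √(S³/(24(L−S))) = √(127.525³/(24·59.858)) = 37.994985
iter 1: u=1.678182  f(a)=+9.017e+00  f'(a)=-4.132e+00  a ← 37.994985 − (+9.017e+00/-4.132e+00) = 40.177025
iter 2: u=1.587039  f(a)=+8.351e-01  f'(a)=-3.399e+00  a ← 40.177025 − (+8.351e-01/-3.399e+00) = 40.422689
iter 3: u=1.577394  f(a)=+8.777e-03  f'(a)=-3.328e+00  a ← 40.422689 − (+8.777e-03/-3.328e+00) = 40.425326
iter 4: u=1.577291  f(a)=+9.923e-07  f'(a)=-3.327e+00  a ← 40.425326 − (+9.923e-07/-3.327e+00) = 40.425326
iter 5: u=1.577291  f(a)=-5.684e-14  f'(a)=-3.327e+00  a ← 40.425326 − (-5.684e-14/-3.327e+00) = 40.425326
converged: |Δa| < 1e-12 after 5 iterations
sag = a·(cosh(S/(2a)) − 1) = 40.425326·(cosh(1.577291) − 1) = 61.615372
T_max/T_min = cosh(S/(2a)) = 2.524177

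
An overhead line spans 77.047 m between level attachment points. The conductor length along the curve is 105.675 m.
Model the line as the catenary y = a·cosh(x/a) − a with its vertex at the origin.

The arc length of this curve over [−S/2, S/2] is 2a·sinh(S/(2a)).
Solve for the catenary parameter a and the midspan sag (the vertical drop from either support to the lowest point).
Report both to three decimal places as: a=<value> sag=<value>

a=27.131 sag=32.265

seed: a₀ = √(S³/(24(L−S))) = √(77.047³/(24·28.628)) = 25.800759
iter 1: u=1.493115  f(a)=+3.366e+00  f'(a)=-2.755e+00  a ← 25.800759 − (+3.366e+00/-2.755e+00) = 27.022518
iter 2: u=1.425607  f(a)=+2.538e-01  f'(a)=-2.354e+00  a ← 27.022518 − (+2.538e-01/-2.354e+00) = 27.130368
iter 3: u=1.419940  f(a)=+1.704e-03  f'(a)=-2.322e+00  a ← 27.130368 − (+1.704e-03/-2.322e+00) = 27.131102
iter 4: u=1.419902  f(a)=+7.795e-08  f'(a)=-2.322e+00  a ← 27.131102 − (+7.795e-08/-2.322e+00) = 27.131102
iter 5: u=1.419902  f(a)=-1.421e-14  f'(a)=-2.322e+00  a ← 27.131102 − (-1.421e-14/-2.322e+00) = 27.131102
converged: |Δa| < 1e-12 after 5 iterations
sag = a·(cosh(S/(2a)) − 1) = 27.131102·(cosh(1.419902) − 1) = 32.265010
T_max/T_min = cosh(S/(2a)) = 2.189226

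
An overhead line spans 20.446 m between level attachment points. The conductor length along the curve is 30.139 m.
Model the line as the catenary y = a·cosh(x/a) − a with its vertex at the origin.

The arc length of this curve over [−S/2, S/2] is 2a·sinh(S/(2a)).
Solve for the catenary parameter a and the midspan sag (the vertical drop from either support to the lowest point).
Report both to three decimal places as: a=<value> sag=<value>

seed: a₀ = √(S³/(24(L−S))) = √(20.446³/(24·9.693)) = 6.061468
iter 1: u=1.686555  f(a)=+1.476e+00  f'(a)=-4.205e+00  a ← 6.061468 − (+1.476e+00/-4.205e+00) = 6.412378
iter 2: u=1.594260  f(a)=+1.379e-01  f'(a)=-3.453e+00  a ← 6.412378 − (+1.379e-01/-3.453e+00) = 6.452297
iter 3: u=1.584397  f(a)=+1.477e-03  f'(a)=-3.380e+00  a ← 6.452297 − (+1.477e-03/-3.380e+00) = 6.452734
iter 4: u=1.584290  f(a)=+1.734e-07  f'(a)=-3.379e+00  a ← 6.452734 − (+1.734e-07/-3.379e+00) = 6.452734
iter 5: u=1.584290  f(a)=+0.000e+00  f'(a)=-3.379e+00  a ← 6.452734 − (+0.000e+00/-3.379e+00) = 6.452734
converged: |Δa| < 1e-12 after 5 iterations
sag = a·(cosh(S/(2a)) − 1) = 6.452734·(cosh(1.584290) − 1) = 9.940179
T_max/T_min = cosh(S/(2a)) = 2.540460

a=6.453 sag=9.940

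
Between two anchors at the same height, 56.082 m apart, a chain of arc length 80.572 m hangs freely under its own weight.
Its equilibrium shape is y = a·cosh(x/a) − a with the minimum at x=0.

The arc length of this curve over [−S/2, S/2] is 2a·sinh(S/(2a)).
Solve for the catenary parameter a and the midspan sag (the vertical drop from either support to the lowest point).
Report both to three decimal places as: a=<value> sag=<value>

a=18.361 sag=25.912

seed: a₀ = √(S³/(24(L−S))) = √(56.082³/(24·24.490)) = 17.323483
iter 1: u=1.618670  f(a)=+3.416e+00  f'(a)=-3.641e+00  a ← 17.323483 − (+3.416e+00/-3.641e+00) = 18.261672
iter 2: u=1.535511  f(a)=+2.971e-01  f'(a)=-3.033e+00  a ← 18.261672 − (+2.971e-01/-3.033e+00) = 18.359644
iter 3: u=1.527317  f(a)=+2.721e-03  f'(a)=-2.977e+00  a ← 18.359644 − (+2.721e-03/-2.977e+00) = 18.360557
iter 4: u=1.527241  f(a)=+2.329e-07  f'(a)=-2.977e+00  a ← 18.360557 − (+2.329e-07/-2.977e+00) = 18.360558
iter 5: u=1.527241  f(a)=-1.421e-14  f'(a)=-2.977e+00  a ← 18.360558 − (-1.421e-14/-2.977e+00) = 18.360558
converged: |Δa| < 1e-12 after 5 iterations
sag = a·(cosh(S/(2a)) − 1) = 18.360558·(cosh(1.527241) − 1) = 25.912141
T_max/T_min = cosh(S/(2a)) = 2.411294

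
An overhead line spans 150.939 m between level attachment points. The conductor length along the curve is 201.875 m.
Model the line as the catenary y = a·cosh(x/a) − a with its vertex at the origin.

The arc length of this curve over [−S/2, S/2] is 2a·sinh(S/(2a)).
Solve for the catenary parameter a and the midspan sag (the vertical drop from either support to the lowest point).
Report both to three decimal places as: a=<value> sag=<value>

seed: a₀ = √(S³/(24(L−S))) = √(150.939³/(24·50.936)) = 53.037637
iter 1: u=1.422942  f(a)=+5.412e+00  f'(a)=-2.339e+00  a ← 53.037637 − (+5.412e+00/-2.339e+00) = 55.351753
iter 2: u=1.363453  f(a)=+3.744e-01  f'(a)=-2.025e+00  a ← 55.351753 − (+3.744e-01/-2.025e+00) = 55.536589
iter 3: u=1.358915  f(a)=+2.086e-03  f'(a)=-2.003e+00  a ← 55.536589 − (+2.086e-03/-2.003e+00) = 55.537630
iter 4: u=1.358889  f(a)=+6.553e-08  f'(a)=-2.003e+00  a ← 55.537630 − (+6.553e-08/-2.003e+00) = 55.537630
iter 5: u=1.358889  f(a)=-2.842e-14  f'(a)=-2.003e+00  a ← 55.537630 − (-2.842e-14/-2.003e+00) = 55.537630
converged: |Δa| < 1e-12 after 5 iterations
sag = a·(cosh(S/(2a)) − 1) = 55.537630·(cosh(1.358889) − 1) = 59.670040
T_max/T_min = cosh(S/(2a)) = 2.074407

a=55.538 sag=59.670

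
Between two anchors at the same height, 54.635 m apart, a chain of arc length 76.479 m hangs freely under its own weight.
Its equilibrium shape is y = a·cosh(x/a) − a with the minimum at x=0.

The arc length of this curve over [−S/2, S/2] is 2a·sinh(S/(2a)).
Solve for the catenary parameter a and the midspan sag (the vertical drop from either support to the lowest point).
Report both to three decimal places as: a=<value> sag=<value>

a=18.611 sag=23.917

seed: a₀ = √(S³/(24(L−S))) = √(54.635³/(24·21.844)) = 17.637406
iter 1: u=1.548839  f(a)=+2.775e+00  f'(a)=-3.124e+00  a ← 17.637406 − (+2.775e+00/-3.124e+00) = 18.525507
iter 2: u=1.474589  f(a)=+2.234e-01  f'(a)=-2.640e+00  a ← 18.525507 − (+2.234e-01/-2.640e+00) = 18.610112
iter 3: u=1.467885  f(a)=+1.727e-03  f'(a)=-2.599e+00  a ← 18.610112 − (+1.727e-03/-2.599e+00) = 18.610777
iter 4: u=1.467832  f(a)=+1.050e-07  f'(a)=-2.599e+00  a ← 18.610777 − (+1.050e-07/-2.599e+00) = 18.610777
iter 5: u=1.467832  f(a)=+0.000e+00  f'(a)=-2.599e+00  a ← 18.610777 − (+0.000e+00/-2.599e+00) = 18.610777
converged: |Δa| < 1e-12 after 5 iterations
sag = a·(cosh(S/(2a)) − 1) = 18.610777·(cosh(1.467832) − 1) = 23.917101
T_max/T_min = cosh(S/(2a)) = 2.285121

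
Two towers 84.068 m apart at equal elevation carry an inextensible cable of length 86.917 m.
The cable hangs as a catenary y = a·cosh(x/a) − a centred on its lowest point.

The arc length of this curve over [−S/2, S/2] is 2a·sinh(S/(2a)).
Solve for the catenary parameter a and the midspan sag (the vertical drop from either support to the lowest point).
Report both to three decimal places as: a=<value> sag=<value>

seed: a₀ = √(S³/(24(L−S))) = √(84.068³/(24·2.849)) = 93.216808
iter 1: u=0.450927  f(a)=+2.911e-02  f'(a)=-6.238e-02  a ← 93.216808 − (+2.911e-02/-6.238e-02) = 93.683409
iter 2: u=0.448681  f(a)=+2.200e-04  f'(a)=-6.144e-02  a ← 93.683409 − (+2.200e-04/-6.144e-02) = 93.686989
iter 3: u=0.448664  f(a)=+1.278e-08  f'(a)=-6.143e-02  a ← 93.686989 − (+1.278e-08/-6.143e-02) = 93.686990
iter 4: u=0.448664  f(a)=+1.421e-14  f'(a)=-6.143e-02  a ← 93.686990 − (+1.421e-14/-6.143e-02) = 93.686990
converged: |Δa| < 1e-12 after 4 iterations
sag = a·(cosh(S/(2a)) − 1) = 93.686990·(cosh(0.448664) − 1) = 9.588822
T_max/T_min = cosh(S/(2a)) = 1.102350

a=93.687 sag=9.589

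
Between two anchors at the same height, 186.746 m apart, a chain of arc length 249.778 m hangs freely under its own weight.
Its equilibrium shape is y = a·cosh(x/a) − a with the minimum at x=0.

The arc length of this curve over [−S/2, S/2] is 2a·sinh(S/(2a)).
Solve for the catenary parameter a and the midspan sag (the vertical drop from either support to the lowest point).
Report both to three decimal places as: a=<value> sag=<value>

a=68.706 sag=73.834

seed: a₀ = √(S³/(24(L−S))) = √(186.746³/(24·63.032)) = 65.613136
iter 1: u=1.423084  f(a)=+6.699e+00  f'(a)=-2.340e+00  a ← 65.613136 − (+6.699e+00/-2.340e+00) = 68.476430
iter 2: u=1.363579  f(a)=+4.635e-01  f'(a)=-2.026e+00  a ← 68.476430 − (+4.635e-01/-2.026e+00) = 68.705178
iter 3: u=1.359039  f(a)=+2.583e-03  f'(a)=-2.004e+00  a ← 68.705178 − (+2.583e-03/-2.004e+00) = 68.706467
iter 4: u=1.359013  f(a)=+8.121e-08  f'(a)=-2.003e+00  a ← 68.706467 − (+8.121e-08/-2.003e+00) = 68.706467
iter 5: u=1.359013  f(a)=-2.842e-14  f'(a)=-2.003e+00  a ← 68.706467 − (-2.842e-14/-2.003e+00) = 68.706467
converged: |Δa| < 1e-12 after 5 iterations
sag = a·(cosh(S/(2a)) − 1) = 68.706467·(cosh(1.359013) − 1) = 73.834197
T_max/T_min = cosh(S/(2a)) = 2.074632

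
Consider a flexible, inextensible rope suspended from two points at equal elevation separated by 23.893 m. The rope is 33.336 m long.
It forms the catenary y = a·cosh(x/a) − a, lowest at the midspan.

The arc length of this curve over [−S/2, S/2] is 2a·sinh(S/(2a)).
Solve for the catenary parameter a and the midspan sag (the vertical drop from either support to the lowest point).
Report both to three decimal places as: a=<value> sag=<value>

a=8.182 sag=10.386

seed: a₀ = √(S³/(24(L−S))) = √(23.893³/(24·9.443)) = 7.757922
iter 1: u=1.539910  f(a)=+1.185e+00  f'(a)=-3.063e+00  a ← 7.757922 − (+1.185e+00/-3.063e+00) = 8.144812
iter 2: u=1.466762  f(a)=+9.441e-02  f'(a)=-2.593e+00  a ← 8.144812 − (+9.441e-02/-2.593e+00) = 8.181228
iter 3: u=1.460233  f(a)=+7.140e-04  f'(a)=-2.553e+00  a ← 8.181228 − (+7.140e-04/-2.553e+00) = 8.181508
iter 4: u=1.460183  f(a)=+4.151e-08  f'(a)=-2.553e+00  a ← 8.181508 − (+4.151e-08/-2.553e+00) = 8.181508
iter 5: u=1.460183  f(a)=+7.105e-15  f'(a)=-2.553e+00  a ← 8.181508 − (+7.105e-15/-2.553e+00) = 8.181508
converged: |Δa| < 1e-12 after 5 iterations
sag = a·(cosh(S/(2a)) − 1) = 8.181508·(cosh(1.460183) − 1) = 10.386187
T_max/T_min = cosh(S/(2a)) = 2.269471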